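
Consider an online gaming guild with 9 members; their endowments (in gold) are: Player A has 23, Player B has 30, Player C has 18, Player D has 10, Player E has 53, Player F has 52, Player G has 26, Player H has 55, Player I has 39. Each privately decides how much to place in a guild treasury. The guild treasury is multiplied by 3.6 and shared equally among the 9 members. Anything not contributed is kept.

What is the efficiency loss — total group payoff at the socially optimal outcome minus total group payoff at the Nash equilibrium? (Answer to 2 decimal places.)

795.60 gold

The private return per contributed unit is 3.6/9 = 0.4000 < 1 for every player regardless of endowment, so the Nash equilibrium is zero contribution and the group total is Σ E_j = 23 + 30 + 18 + 10 + 53 + 52 + 26 + 55 + 39 = 306.
Each contributed unit returns 3.600 to the group, so the social optimum is full contribution by everyone: group total = 3.600 × 306 = 1101.60.
Efficiency loss = (3.600 − 1) × 306 = 795.60.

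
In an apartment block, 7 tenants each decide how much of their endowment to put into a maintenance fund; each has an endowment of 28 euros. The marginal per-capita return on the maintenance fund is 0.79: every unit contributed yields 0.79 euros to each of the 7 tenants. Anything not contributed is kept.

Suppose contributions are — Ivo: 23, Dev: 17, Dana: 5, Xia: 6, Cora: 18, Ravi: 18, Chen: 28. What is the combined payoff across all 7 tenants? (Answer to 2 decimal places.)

716.95 euros

Total contributed: 23 + 17 + 5 + 6 + 18 + 18 + 28 = 115; total kept: 7 × 28 − 115 = 81.
The maintenance fund pays out 0.79 × 7 × 115 = 635.95 in aggregate.
Group total = 81 + 635.95 = 716.95.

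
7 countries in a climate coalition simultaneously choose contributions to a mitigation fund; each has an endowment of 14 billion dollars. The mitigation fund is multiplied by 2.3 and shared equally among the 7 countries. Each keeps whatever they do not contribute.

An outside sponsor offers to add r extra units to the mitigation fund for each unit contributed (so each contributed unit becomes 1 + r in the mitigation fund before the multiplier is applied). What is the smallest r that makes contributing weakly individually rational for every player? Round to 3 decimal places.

2.043

With matching at rate r, one contributed unit becomes (1 + r) in the mitigation fund and returns 2.3 × (1 + r) / 7 to the contributor.
Setting this equal to 1: 1 + r = 7/2.3 = 3.0435.
So the minimum matching rate is r = 3.0435 − 1 = 2.043.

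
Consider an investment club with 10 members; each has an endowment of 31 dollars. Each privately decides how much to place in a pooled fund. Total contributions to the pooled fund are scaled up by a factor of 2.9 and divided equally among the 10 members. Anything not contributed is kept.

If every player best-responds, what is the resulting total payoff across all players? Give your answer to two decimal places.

310.00 dollars

Each contributed unit returns 2.9/10 = 0.2900 to its contributor — below 1 — so contributing 0 is dominant for every player. At the Nash equilibrium everyone keeps their 31, and the group total is 10 × 31 = 310.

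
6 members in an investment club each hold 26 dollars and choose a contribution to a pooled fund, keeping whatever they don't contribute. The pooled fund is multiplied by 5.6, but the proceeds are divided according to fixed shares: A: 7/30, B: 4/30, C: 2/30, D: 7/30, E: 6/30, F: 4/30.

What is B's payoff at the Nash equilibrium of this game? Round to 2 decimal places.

84.24 dollars

Each unit j contributes comes back to j as 5.6 × (j's share), so j prefers to contribute only if that share exceeds 1/5.6 = 0.1786; otherwise keeping the unit dominates.
A, D and E are above the threshold, contributing 26 each; the remaining 3 contribute 0. Total contributed: 78.
B keeps 26 and receives 5.6 × 78 × 4/30 = 58.24 from the pooled fund, for a payoff of 84.24.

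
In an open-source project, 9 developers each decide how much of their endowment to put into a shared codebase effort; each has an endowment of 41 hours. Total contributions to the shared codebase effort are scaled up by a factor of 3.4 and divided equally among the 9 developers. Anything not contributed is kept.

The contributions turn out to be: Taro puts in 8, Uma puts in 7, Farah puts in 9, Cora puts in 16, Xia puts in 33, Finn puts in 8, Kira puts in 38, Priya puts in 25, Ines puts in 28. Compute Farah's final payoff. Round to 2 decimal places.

Total contributed: 8 + 7 + 9 + 16 + 33 + 8 + 38 + 25 + 28 = 172.
Each receives 3.4 × 172 / 9 = 64.98 from the shared codebase effort.
Farah keeps 41 − 9 = 32, so Farah's payoff is 32 + 64.98 = 96.98.

96.98 hours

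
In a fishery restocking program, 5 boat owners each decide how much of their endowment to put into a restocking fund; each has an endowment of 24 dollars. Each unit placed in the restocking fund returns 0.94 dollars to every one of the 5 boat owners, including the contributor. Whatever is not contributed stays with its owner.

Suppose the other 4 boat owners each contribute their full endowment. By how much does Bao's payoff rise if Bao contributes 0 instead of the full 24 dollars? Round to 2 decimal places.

Switching from a contribution of 24 to 0 lets Bao keep an extra 24 dollars, but lowers the restocking fund by 24, which costs Bao their own share of that drop: 0.94 × 24 = 22.56.
Net gain = 24 − 22.56 = 1.44. The private return per contributed unit (0.94) is below 1, so free-riding is indeed the best response regardless of what the others do.

1.44 dollars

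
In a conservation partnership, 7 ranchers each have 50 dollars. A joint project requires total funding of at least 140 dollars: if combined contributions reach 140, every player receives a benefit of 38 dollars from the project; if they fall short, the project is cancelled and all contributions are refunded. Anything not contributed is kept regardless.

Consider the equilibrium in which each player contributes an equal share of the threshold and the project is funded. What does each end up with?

68 dollars

Equal share of the threshold: 140/7 = 20.
At this profile no one gains by cutting their contribution: any cut drops the total below 140, the project is cancelled, contributions are refunded, and the deviator ends with 50, which is less than 50 − 20 + 38 = 68. Contributing more than 20 just wastes the excess. So contributing exactly 20 is a best response.
Each player's payoff: 50 − 20 + 38 = 68.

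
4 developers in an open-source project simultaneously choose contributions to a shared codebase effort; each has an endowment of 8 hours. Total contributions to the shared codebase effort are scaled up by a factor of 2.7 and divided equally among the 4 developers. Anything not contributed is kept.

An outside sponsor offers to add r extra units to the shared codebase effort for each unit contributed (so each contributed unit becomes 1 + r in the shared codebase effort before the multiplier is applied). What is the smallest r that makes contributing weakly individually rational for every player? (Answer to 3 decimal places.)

With matching at rate r, one contributed unit becomes (1 + r) in the shared codebase effort and returns 2.7 × (1 + r) / 4 to the contributor.
Setting this equal to 1: 1 + r = 4/2.7 = 1.4815.
So the minimum matching rate is r = 1.4815 − 1 = 0.481.

0.481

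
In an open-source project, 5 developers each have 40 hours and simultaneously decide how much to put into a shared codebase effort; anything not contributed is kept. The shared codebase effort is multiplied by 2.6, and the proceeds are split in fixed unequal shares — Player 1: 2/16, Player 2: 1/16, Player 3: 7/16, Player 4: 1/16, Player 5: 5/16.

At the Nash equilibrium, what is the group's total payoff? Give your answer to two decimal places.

264.00 hours

A player with share s gets back 2.6·s per unit contributed, so full contribution is dominant for anyone with s > 1/2.6 = 0.3846 and zero contribution is dominant for anyone below.
Only Player 3 (7/16) clears that bar, contributing 40; the remaining 4 contribute 0. Total contributed: 40.
The shared codebase effort pays out 2.6 × 40 = 104.00 in total (split across the unequal shares, but the aggregate is all that matters for the group sum).
The 4 free-riders keep 40 each, adding 160. Group total = 160 + 104.00 = 264.00.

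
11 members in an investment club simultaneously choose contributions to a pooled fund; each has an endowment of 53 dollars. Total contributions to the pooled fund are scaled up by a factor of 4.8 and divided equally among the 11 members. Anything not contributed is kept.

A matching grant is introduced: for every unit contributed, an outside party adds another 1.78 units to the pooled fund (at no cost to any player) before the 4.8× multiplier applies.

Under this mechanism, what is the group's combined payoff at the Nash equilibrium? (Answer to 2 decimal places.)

With the mechanism, a contributed unit returns 4.8 × 2.78 / 11 = 1.2131 per unit of net cost to the contributor — now above 1 — so contributing fully is weakly dominant for every player.
At the Nash equilibrium everyone contributes 53. Group total payoff = 4.8 × 2.78 × 583 = 7779.55.

7779.55 dollars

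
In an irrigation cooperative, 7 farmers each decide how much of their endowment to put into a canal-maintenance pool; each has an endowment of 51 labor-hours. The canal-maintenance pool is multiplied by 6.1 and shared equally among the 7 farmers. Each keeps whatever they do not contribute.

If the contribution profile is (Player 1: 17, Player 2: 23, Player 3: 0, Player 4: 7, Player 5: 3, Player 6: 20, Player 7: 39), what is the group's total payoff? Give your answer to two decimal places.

912.90 labor-hours

Total contributed: 17 + 23 + 0 + 7 + 3 + 20 + 39 = 109; total kept: 7 × 51 − 109 = 248.
The canal-maintenance pool pays out 6.1 × 109 = 664.90 in aggregate.
Group total = 248 + 664.90 = 912.90.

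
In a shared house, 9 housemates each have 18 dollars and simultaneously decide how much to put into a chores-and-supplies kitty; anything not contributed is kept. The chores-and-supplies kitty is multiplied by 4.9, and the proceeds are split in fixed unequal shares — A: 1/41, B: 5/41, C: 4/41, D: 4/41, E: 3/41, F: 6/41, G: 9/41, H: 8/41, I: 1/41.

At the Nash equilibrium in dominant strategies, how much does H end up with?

35.21 dollars

For player j, contributing a unit is worthwhile iff 4.9 × (j's share) ≥ 1, i.e. iff j's share is at least 0.2041.
G alone (share 9/41) is above the threshold, contributing 18; the remaining 8 contribute 0. Total contributed: 18.
H keeps 18 and receives 4.9 × 18 × 8/41 = 17.21 from the chores-and-supplies kitty, for a payoff of 35.21.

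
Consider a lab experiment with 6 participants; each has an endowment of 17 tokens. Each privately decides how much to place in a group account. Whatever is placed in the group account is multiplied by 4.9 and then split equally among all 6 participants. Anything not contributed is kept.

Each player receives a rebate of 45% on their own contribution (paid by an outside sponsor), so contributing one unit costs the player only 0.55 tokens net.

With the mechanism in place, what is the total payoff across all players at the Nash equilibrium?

545.70 tokens

The effective private return per unit is now (4.9/6) / 0.55 = 1.4848 > 1, so every player's dominant strategy flips to full contribution.
At the Nash equilibrium everyone contributes 17. Group total payoff = 6 × (17 × 0.45 + 4.9 × 17) = 545.70.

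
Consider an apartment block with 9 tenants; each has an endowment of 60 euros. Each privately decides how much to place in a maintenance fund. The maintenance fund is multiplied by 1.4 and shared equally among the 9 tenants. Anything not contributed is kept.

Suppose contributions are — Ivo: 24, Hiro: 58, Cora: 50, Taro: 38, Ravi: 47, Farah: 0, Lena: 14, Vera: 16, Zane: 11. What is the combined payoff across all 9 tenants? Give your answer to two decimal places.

643.20 euros

Total contributed: 24 + 58 + 50 + 38 + 47 + 0 + 14 + 16 + 11 = 258; total kept: 9 × 60 − 258 = 282.
The maintenance fund pays out 1.4 × 258 = 361.20 in aggregate.
Group total = 282 + 361.20 = 643.20.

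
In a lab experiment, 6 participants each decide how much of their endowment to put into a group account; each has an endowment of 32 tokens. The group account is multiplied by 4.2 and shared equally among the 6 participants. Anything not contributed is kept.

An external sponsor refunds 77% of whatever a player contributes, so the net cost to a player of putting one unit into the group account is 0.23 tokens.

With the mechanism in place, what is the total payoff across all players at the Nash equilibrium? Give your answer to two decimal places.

The effective private return per unit is now (4.2/6) / 0.23 = 3.0435 > 1, so every player's dominant strategy flips to full contribution.
At the Nash equilibrium everyone contributes 32. Group total payoff = 6 × (32 × 0.77 + 4.2 × 32) = 954.24.

954.24 tokens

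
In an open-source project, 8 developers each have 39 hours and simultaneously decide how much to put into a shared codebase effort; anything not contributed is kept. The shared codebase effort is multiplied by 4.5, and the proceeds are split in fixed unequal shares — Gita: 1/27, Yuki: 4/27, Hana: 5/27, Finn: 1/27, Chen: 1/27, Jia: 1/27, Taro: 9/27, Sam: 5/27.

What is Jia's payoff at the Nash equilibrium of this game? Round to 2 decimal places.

45.50 hours

For player j, contributing a unit is worthwhile iff 4.5 × (j's share) ≥ 1, i.e. iff j's share is at least 0.2222.
The only share above 0.2222 is Taro's 9/27, contributing 39; the remaining 7 contribute 0. Total contributed: 39.
Jia keeps 39 and receives 4.5 × 39 × 1/27 = 6.50 from the shared codebase effort, for a payoff of 45.50.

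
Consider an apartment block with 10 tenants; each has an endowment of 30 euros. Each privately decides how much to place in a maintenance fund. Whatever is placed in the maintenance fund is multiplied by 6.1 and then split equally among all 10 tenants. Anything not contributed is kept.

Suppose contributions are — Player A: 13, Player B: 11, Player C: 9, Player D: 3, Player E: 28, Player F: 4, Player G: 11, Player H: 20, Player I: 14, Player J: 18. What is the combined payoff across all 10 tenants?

Total contributed: 13 + 11 + 9 + 3 + 28 + 4 + 11 + 20 + 14 + 18 = 131; total kept: 10 × 30 − 131 = 169.
The maintenance fund pays out 6.1 × 131 = 799.10 in aggregate.
Group total = 169 + 799.10 = 968.10.

968.10 euros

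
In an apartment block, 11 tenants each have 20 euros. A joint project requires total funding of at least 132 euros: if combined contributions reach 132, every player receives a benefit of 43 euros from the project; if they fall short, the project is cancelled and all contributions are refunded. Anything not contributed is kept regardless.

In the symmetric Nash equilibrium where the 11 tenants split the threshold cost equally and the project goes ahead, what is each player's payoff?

Equal share of the threshold: 132/11 = 12.
At this profile no one gains by cutting their contribution: any cut drops the total below 132, the project is cancelled, contributions are refunded, and the deviator ends with 20, which is less than 20 − 12 + 43 = 51. Contributing more than 12 just wastes the excess. So contributing exactly 12 is a best response.
Each player's payoff: 20 − 12 + 43 = 51.

51 euros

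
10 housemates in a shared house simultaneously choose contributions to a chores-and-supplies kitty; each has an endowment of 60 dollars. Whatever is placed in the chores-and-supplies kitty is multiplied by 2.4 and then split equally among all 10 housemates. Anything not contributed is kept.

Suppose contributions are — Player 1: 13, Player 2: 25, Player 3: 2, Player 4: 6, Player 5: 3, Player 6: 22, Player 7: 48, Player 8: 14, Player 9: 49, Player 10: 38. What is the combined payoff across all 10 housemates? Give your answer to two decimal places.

908.00 dollars

Total contributed: 13 + 25 + 2 + 6 + 3 + 22 + 48 + 14 + 49 + 38 = 220; total kept: 10 × 60 − 220 = 380.
The chores-and-supplies kitty pays out 2.4 × 220 = 528.00 in aggregate.
Group total = 380 + 528.00 = 908.00.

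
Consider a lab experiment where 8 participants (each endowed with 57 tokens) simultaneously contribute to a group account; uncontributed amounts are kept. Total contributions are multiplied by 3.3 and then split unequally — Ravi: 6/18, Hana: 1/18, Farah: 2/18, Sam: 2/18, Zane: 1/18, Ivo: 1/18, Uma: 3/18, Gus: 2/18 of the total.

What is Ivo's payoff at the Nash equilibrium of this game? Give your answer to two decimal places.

67.45 tokens

For player j, contributing a unit is worthwhile iff 3.3 × (j's share) ≥ 1, i.e. iff j's share is at least 0.3030.
Ravi alone (share 6/18) is above the threshold, contributing 57; the remaining 7 contribute 0. Total contributed: 57.
Ivo keeps 57 and receives 3.3 × 57 × 1/18 = 10.45 from the group account, for a payoff of 67.45.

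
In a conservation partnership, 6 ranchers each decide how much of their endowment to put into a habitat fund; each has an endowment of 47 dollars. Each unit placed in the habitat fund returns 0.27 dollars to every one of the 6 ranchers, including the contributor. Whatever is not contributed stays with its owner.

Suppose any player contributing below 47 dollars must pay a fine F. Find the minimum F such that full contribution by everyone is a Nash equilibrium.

Given the others contribute fully, the best deviation is to contribute 0 (any partial contribution still incurs the fine and gives up units whose private return 0.27 is below 1).
Deviating from 47 to 0 saves 47 dollars but forfeits the deviator's share of the drop in the habitat fund: 0.27 × 47 = 12.69.
So the deviation gain is 47 − 12.69 = 34.31, and the fine must be at least 34.31 dollars to wipe it out.

34.31 dollars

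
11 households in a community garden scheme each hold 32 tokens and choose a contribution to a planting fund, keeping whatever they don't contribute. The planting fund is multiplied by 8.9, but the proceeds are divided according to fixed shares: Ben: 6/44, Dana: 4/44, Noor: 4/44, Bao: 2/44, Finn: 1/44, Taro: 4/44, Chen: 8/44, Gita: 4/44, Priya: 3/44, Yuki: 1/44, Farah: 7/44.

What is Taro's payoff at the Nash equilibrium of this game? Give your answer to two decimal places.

109.67 tokens

Player j's private return per contributed unit is 8.9 × (j's share). Contributing is weakly dominant for j when that share is at least 1/8.9 = 0.1124, and contributing 0 is dominant otherwise.
Ben, Chen and Farah are above the threshold, contributing 32 each; the remaining 8 contribute 0. Total contributed: 96.
Taro keeps 32 and receives 8.9 × 96 × 4/44 = 77.67 from the planting fund, for a payoff of 109.67.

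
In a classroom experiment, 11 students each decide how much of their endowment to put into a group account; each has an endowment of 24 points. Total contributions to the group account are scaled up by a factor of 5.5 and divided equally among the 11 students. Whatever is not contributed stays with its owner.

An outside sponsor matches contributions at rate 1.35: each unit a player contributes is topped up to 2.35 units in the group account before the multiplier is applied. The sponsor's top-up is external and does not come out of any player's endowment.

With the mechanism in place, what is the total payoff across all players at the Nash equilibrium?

3412.20 points

Under the mechanism each unit contributed yields 5.5 × 2.35 / 11 = 1.1750 back to its contributor per unit of net cost, which exceeds 1, making full contribution the dominant choice for everyone.
At the Nash equilibrium everyone contributes 24. Group total payoff = 5.5 × 2.35 × 264 = 3412.20.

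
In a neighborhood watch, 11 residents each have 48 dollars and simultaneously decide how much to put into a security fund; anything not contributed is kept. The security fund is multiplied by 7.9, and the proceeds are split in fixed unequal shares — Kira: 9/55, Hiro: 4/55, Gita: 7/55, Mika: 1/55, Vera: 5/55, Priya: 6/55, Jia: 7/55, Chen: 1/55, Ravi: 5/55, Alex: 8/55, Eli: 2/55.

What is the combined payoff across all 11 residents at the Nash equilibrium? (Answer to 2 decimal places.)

1852.80 dollars

Each unit j contributes comes back to j as 7.9 × (j's share), so j prefers to contribute only if that share exceeds 1/7.9 = 0.1266; otherwise keeping the unit dominates.
The shares above 0.1266 belong to Kira, Gita, Jia and Alex, contributing 48 each; the remaining 7 contribute 0. Total contributed: 192.
The security fund pays out 7.9 × 192 = 1516.80 in total (split across the unequal shares, but the aggregate is all that matters for the group sum).
The 7 free-riders keep 48 each, adding 336. Group total = 336 + 1516.80 = 1852.80.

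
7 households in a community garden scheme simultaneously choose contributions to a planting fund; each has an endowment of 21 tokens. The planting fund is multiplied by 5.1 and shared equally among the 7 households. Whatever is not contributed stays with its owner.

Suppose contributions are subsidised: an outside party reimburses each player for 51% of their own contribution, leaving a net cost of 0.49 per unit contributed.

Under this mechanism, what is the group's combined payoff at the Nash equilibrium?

With the mechanism, a contributed unit returns (5.1/7) / 0.49 = 1.4869 per unit of net cost to the contributor — now above 1 — so contributing fully is weakly dominant for every player.
So the Nash equilibrium is full contribution by all 7; the group earns 7 × (21 × 0.51 + 5.1 × 21) = 824.67.

824.67 tokens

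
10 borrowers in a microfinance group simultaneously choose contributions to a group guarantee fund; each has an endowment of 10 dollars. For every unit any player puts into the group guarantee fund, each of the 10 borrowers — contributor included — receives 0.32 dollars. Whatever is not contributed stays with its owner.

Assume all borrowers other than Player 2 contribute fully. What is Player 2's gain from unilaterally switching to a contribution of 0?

6.80 dollars

Switching from a contribution of 10 to 0 lets Player 2 keep an extra 10 dollars, but lowers the group guarantee fund by 10, which costs Player 2 their own share of that drop: 0.32 × 10 = 3.20.
Net gain = 10 − 3.20 = 6.80. The private return per contributed unit (0.32) is below 1, so free-riding is indeed the best response regardless of what the others do.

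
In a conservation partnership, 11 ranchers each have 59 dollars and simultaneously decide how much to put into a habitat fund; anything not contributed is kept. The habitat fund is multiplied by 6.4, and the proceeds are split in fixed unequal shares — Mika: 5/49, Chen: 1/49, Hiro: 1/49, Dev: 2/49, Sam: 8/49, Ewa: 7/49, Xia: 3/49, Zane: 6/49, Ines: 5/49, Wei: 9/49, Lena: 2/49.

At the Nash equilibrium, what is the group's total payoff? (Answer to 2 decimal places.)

1286.20 dollars

For player j, contributing a unit is worthwhile iff 6.4 × (j's share) ≥ 1, i.e. iff j's share is at least 0.1563.
Sam and Wei are above the threshold, contributing 59 each; the remaining 9 contribute 0. Total contributed: 118.
The habitat fund pays out 6.4 × 118 = 755.20 in total (split across the unequal shares, but the aggregate is all that matters for the group sum).
The 9 free-riders keep 59 each, adding 531. Group total = 531 + 755.20 = 1286.20.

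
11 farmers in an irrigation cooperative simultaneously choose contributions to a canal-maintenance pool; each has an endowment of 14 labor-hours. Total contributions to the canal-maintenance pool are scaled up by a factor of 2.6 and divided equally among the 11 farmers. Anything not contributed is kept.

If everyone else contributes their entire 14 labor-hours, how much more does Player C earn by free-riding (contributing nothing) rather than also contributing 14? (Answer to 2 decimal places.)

Switching from a contribution of 14 to 0 lets Player C keep an extra 14 labor-hours, but lowers the canal-maintenance pool by 14, which costs Player C their own share of that drop: 2.6/11 × 14 = 3.31.
Net gain = 14 − 3.31 = 10.69. The private return per contributed unit (0.2364) is below 1, so free-riding is indeed the best response regardless of what the others do.

10.69 labor-hours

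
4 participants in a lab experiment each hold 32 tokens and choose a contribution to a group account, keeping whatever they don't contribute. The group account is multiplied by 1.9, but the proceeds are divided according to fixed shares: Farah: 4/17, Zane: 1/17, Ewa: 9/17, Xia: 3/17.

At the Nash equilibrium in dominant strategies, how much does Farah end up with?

A player with share s gets back 1.9·s per unit contributed, so full contribution is dominant for anyone with s > 1/1.9 = 0.5263 and zero contribution is dominant for anyone below.
Only Ewa (9/17) clears that bar, contributing 32; the remaining 3 contribute 0. Total contributed: 32.
Farah keeps 32 and receives 1.9 × 32 × 4/17 = 14.31 from the group account, for a payoff of 46.31.

46.31 tokens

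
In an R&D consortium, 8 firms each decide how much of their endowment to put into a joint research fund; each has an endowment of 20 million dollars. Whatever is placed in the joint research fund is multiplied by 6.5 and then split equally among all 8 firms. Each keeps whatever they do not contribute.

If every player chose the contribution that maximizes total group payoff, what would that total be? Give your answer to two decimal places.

1040.00 million dollars

Each contributed unit returns 6.500 to the group as a whole (0.8125 to each of 8 players), which exceeds 1, so the social optimum is full contribution: group total = 6.500 × 160 = 1040.00.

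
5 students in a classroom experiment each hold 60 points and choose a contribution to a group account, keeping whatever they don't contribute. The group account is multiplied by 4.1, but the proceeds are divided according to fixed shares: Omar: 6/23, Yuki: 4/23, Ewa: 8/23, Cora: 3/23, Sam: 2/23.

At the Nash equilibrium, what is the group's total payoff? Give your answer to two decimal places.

672.00 points

For player j, contributing a unit is worthwhile iff 4.1 × (j's share) ≥ 1, i.e. iff j's share is at least 0.2439.
Omar and Ewa are above the threshold, contributing 60 each; the remaining 3 contribute 0. Total contributed: 120.
The group account pays out 4.1 × 120 = 492.00 in total (split across the unequal shares, but the aggregate is all that matters for the group sum).
The 3 free-riders keep 60 each, adding 180. Group total = 180 + 492.00 = 672.00.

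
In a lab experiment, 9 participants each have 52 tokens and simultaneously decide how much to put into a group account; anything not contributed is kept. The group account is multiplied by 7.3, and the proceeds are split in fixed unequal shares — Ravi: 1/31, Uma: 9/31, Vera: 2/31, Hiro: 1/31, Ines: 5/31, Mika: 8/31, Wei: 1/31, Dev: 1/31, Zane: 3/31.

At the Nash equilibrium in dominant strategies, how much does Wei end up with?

Player j's private return per contributed unit is 7.3 × (j's share). Contributing is weakly dominant for j when that share is at least 1/7.3 = 0.1370, and contributing 0 is dominant otherwise.
Uma, Ines and Mika are above the threshold, contributing 52 each; the remaining 6 contribute 0. Total contributed: 156.
Wei keeps 52 and receives 7.3 × 156 × 1/31 = 36.74 from the group account, for a payoff of 88.74.

88.74 tokens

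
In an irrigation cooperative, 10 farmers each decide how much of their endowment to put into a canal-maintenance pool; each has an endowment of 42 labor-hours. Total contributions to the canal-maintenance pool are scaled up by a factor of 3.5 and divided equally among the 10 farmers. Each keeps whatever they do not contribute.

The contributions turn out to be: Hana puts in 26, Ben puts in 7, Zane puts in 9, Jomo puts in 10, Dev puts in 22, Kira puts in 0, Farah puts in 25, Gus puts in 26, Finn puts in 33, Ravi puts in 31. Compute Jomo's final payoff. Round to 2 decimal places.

98.15 labor-hours

Total contributed: 26 + 7 + 9 + 10 + 22 + 0 + 25 + 26 + 33 + 31 = 189.
Each receives 3.5 × 189 / 10 = 66.15 from the canal-maintenance pool.
Jomo keeps 42 − 10 = 32, so Jomo's payoff is 32 + 66.15 = 98.15.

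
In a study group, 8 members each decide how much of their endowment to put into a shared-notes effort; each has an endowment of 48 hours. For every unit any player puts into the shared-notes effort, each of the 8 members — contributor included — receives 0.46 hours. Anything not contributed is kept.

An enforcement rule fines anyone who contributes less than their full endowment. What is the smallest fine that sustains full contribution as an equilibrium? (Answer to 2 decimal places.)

Given the others contribute fully, the best deviation is to contribute 0 (any partial contribution still incurs the fine and gives up units whose private return 0.46 is below 1).
Deviating from 48 to 0 saves 48 hours but forfeits the deviator's share of the drop in the shared-notes effort: 0.46 × 48 = 22.08.
So the deviation gain is 48 − 22.08 = 25.92, and the fine must be at least 25.92 hours to wipe it out.

25.92 hours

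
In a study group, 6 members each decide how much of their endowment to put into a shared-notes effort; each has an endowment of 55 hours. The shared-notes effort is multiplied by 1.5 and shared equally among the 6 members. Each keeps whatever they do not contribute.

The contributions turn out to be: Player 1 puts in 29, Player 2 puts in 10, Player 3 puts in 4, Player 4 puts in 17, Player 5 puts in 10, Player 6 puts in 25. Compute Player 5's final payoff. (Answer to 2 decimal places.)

68.75 hours

Total contributed: 29 + 10 + 4 + 17 + 10 + 25 = 95.
Each receives 1.5 × 95 / 6 = 23.75 from the shared-notes effort.
Player 5 keeps 55 − 10 = 45, so Player 5's payoff is 45 + 23.75 = 68.75.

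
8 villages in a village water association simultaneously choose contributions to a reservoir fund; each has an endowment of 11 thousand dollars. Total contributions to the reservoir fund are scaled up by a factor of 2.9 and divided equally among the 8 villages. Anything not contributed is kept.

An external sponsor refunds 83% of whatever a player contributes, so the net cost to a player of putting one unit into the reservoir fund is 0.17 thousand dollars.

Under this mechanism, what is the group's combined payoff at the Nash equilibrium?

Under the mechanism each unit contributed yields (2.9/8) / 0.17 = 2.1324 back to its contributor per unit of net cost, which exceeds 1, making full contribution the dominant choice for everyone.
So the Nash equilibrium is full contribution by all 8; the group earns 8 × (11 × 0.83 + 2.9 × 11) = 328.24.

328.24 thousand dollars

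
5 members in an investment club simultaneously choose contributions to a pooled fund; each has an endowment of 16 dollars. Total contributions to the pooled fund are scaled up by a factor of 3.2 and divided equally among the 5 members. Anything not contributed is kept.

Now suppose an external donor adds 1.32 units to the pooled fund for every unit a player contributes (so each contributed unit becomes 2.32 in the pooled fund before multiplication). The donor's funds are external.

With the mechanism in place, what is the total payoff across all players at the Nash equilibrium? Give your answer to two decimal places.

The effective private return per unit is now 3.2 × 2.32 / 5 = 1.4848 > 1, so every player's dominant strategy flips to full contribution.
At the Nash equilibrium everyone contributes 16. Group total payoff = 3.2 × 2.32 × 80 = 593.92.

593.92 dollars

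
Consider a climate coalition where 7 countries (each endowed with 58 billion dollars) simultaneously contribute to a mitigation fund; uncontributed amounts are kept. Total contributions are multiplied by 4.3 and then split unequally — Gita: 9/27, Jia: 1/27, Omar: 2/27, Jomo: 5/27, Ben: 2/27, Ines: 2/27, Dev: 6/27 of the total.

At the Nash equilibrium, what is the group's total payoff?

597.40 billion dollars

Player j's private return per contributed unit is 4.3 × (j's share). Contributing is weakly dominant for j when that share is at least 1/4.3 = 0.2326, and contributing 0 is dominant otherwise.
Only Gita (9/27) clears that bar, contributing 58; the remaining 6 contribute 0. Total contributed: 58.
The mitigation fund pays out 4.3 × 58 = 249.40 in total (split across the unequal shares, but the aggregate is all that matters for the group sum).
The 6 free-riders keep 58 each, adding 348. Group total = 348 + 249.40 = 597.40.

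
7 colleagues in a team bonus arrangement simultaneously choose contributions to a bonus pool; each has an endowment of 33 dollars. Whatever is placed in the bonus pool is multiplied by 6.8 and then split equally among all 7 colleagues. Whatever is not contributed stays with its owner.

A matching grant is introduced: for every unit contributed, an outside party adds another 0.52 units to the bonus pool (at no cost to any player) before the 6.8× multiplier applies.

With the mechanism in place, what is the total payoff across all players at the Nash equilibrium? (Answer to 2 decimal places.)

2387.62 dollars

Under the mechanism each unit contributed yields 6.8 × 1.52 / 7 = 1.4766 back to its contributor per unit of net cost, which exceeds 1, making full contribution the dominant choice for everyone.
So the Nash equilibrium is full contribution by all 7; the group earns 6.8 × 1.52 × 231 = 2387.62.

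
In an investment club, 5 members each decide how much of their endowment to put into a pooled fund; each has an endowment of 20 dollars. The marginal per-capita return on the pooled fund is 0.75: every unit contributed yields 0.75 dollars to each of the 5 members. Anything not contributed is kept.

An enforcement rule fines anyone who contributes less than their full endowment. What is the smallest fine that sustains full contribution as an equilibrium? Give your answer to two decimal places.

Given the others contribute fully, the best deviation is to contribute 0 (any partial contribution still incurs the fine and gives up units whose private return 0.75 is below 1).
Deviating from 20 to 0 saves 20 dollars but forfeits the deviator's share of the drop in the pooled fund: 0.75 × 20 = 15.00.
So the deviation gain is 20 − 15.00 = 5.00, and the fine must be at least 5.00 dollars to wipe it out.

5.00 dollars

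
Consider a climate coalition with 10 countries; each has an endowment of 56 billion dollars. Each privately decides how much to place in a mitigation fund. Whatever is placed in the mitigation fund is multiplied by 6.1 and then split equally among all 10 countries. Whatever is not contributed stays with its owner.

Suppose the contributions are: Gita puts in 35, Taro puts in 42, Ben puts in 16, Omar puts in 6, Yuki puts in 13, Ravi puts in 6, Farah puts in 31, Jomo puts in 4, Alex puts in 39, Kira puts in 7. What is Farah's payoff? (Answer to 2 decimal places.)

Total contributed: 35 + 42 + 16 + 6 + 13 + 6 + 31 + 4 + 39 + 7 = 199.
Each receives 6.1 × 199 / 10 = 121.39 from the mitigation fund.
Farah keeps 56 − 31 = 25, so Farah's payoff is 25 + 121.39 = 146.39.

146.39 billion dollars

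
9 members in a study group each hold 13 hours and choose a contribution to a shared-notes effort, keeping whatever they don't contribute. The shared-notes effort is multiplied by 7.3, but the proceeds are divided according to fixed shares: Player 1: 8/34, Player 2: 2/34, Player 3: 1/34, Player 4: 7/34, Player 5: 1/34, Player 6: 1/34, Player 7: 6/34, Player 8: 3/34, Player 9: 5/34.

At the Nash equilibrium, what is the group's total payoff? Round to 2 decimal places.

Player j's private return per contributed unit is 7.3 × (j's share). Contributing is weakly dominant for j when that share is at least 1/7.3 = 0.1370, and contributing 0 is dominant otherwise.
Player 1, Player 4, Player 7 and Player 9 are above the threshold, contributing 13 each; the remaining 5 contribute 0. Total contributed: 52.
The shared-notes effort pays out 7.3 × 52 = 379.60 in total (split across the unequal shares, but the aggregate is all that matters for the group sum).
The 5 free-riders keep 13 each, adding 65. Group total = 65 + 379.60 = 444.60.

444.60 hours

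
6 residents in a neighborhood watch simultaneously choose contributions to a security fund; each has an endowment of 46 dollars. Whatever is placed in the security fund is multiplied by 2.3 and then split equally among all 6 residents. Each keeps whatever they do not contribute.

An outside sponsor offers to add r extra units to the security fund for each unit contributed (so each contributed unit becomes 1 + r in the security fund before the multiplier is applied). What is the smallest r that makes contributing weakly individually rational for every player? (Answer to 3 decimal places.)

1.609

With matching at rate r, one contributed unit becomes (1 + r) in the security fund and returns 2.3 × (1 + r) / 6 to the contributor.
Setting this equal to 1: 1 + r = 6/2.3 = 2.6087.
So the minimum matching rate is r = 2.6087 − 1 = 1.609.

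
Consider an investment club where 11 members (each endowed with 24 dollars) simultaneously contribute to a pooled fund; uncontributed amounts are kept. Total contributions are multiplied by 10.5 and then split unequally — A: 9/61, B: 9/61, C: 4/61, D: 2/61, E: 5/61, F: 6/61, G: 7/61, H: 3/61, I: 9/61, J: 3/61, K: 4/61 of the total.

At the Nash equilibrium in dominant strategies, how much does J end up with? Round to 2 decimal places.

For player j, contributing a unit is worthwhile iff 10.5 × (j's share) ≥ 1, i.e. iff j's share is at least 0.0952.
A, B, F, G and I are above the threshold, contributing 24 each; the remaining 6 contribute 0. Total contributed: 120.
J keeps 24 and receives 10.5 × 120 × 3/61 = 61.97 from the pooled fund, for a payoff of 85.97.

85.97 dollars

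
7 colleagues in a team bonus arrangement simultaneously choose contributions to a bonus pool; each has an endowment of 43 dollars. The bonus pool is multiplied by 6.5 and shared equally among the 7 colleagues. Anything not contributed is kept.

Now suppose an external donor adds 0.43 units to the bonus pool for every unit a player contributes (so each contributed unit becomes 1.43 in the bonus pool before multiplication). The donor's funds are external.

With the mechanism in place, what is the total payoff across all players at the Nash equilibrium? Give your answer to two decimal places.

The effective private return per unit is now 6.5 × 1.43 / 7 = 1.3279 > 1, so every player's dominant strategy flips to full contribution.
So the Nash equilibrium is full contribution by all 7; the group earns 6.5 × 1.43 × 301 = 2797.80.

2797.80 dollars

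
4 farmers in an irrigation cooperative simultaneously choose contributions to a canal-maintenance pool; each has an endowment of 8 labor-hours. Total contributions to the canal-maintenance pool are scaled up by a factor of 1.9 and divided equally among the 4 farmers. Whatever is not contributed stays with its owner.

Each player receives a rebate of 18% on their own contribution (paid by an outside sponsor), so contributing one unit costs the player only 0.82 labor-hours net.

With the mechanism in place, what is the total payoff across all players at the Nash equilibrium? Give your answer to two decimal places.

32.00 labor-hours

With the mechanism, a contributed unit returns (1.9/4) / 0.82 = 0.5793 per unit of net cost — still below 1 — so contributing 0 remains dominant for every player.
Everyone keeps their endowment and the group total is 4 × 8 = 32.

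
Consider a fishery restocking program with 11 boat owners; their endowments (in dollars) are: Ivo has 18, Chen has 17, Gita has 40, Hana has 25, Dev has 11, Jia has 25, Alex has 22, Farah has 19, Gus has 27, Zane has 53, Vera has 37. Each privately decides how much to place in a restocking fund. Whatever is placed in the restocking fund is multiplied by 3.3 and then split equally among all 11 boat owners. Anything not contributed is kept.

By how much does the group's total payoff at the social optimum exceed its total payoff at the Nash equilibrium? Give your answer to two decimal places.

The private return per contributed unit is 3.3/11 = 0.3000 < 1 for every player regardless of endowment, so the Nash equilibrium is zero contribution and the group total is Σ E_j = 18 + 17 + 40 + 25 + 11 + 25 + 22 + 19 + 27 + 53 + 37 = 294.
Each contributed unit returns 3.300 to the group, so the social optimum is full contribution by everyone: group total = 3.300 × 294 = 970.20.
Efficiency loss = (3.300 − 1) × 294 = 676.20.

676.20 dollars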